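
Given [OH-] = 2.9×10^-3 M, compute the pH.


pOH = -log10([OH-]) = -log10(2.9×10^-3)
= 3 - log10(2.9) = 2.54
pH = 14 - pOH = 14 - 2.54 = 11.46

11.46


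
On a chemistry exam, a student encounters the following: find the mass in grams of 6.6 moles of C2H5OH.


M(C2H5OH) = 46.07 g/mol
mass = n × M = 6.6 × 46.07 = 304.06 g

304.06 g


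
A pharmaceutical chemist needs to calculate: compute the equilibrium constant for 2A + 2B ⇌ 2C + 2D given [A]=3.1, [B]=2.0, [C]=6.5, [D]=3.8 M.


Kc = [C]^2[D]^2/([A]^2[B]^2)
= (6.5^2 × 3.8^2)/(3.1^2 × 2.0^2)
= 610.09/38.44
= 15.87

15.87


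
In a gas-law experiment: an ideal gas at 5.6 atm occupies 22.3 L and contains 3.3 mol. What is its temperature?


PV = nRT  (R = 0.08206 L·atm/(mol·K))
T = PV/(nR) = 5.6×22.3/(3.3×0.08206)
= 124.88/0.270798
= 461.16 K

461.16 K


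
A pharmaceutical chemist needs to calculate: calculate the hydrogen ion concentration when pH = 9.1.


[H+] = 10^(-pH) = 10^(-9.1)
= 7.94×10^-10 M

7.94×10^-10 M


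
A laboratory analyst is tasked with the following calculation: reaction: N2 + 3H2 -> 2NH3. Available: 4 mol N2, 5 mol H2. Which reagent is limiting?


Mole ratio available / coefficient:
  N2: 4/1 = 4.000
  H2: 5/3 = 1.667
Smaller ratio is limiting.

H2


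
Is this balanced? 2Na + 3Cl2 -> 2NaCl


Equation: 2Na + 3Cl2 -> 2NaCl
Check atoms: Cl: 6≠2, Na: 2=2
Not balanced

No, not balanced


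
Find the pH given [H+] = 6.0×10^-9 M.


pH = -log10([H+]) = -log10(6.0×10^-9)
= 9 - log10(6.0)
= 9 - 0.78
= 8.22

8.22


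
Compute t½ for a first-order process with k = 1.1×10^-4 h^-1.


t½ = ln2/k = 0.693147/(1.1×10^-4 h^-1)
= 6301 h

6301 h


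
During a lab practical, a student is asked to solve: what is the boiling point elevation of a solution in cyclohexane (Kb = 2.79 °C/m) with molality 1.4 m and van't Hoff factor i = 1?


ΔTb = Kb × m × i
= 2.79 × 1.4 × 1
= 3.906 °C

3.906 °C


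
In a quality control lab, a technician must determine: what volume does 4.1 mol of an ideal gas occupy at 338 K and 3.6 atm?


PV = nRT  (R = 0.08206 L·atm/(mol·K))
V = nRT/P = 4.1×0.08206×338/3.6
= 31.589 L

31.589 L


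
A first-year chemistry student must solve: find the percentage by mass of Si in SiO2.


M(SiO2) = 1×28.09 + 2×16.0 = 60.09 g/mol
Mass of Si = 1 × 28.09 = 28.09 g/mol
% Si = 28.09/60.09 × 100 = 46.75%

46.75%


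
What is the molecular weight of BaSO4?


M(BaSO4) = 1×137.33 + 1×32.07 + 4×16.0
= 137.33 + 32.07 + 64.0
= 233.4 g/mol

233.4 g/mol


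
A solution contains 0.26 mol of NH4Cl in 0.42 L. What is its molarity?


M = n/V = 0.26/0.42 = 0.619 mol/L

0.619 M


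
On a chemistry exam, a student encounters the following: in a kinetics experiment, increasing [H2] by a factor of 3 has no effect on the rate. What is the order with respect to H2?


rate ∝ [H2]^n
rate ∝ [H2]^0
Order in H2: 0

0


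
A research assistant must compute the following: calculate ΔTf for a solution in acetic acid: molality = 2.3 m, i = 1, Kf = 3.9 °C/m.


ΔTf = Kf × m × i
= 3.9 × 2.3 × 1
= 8.97 °C

8.97 °C


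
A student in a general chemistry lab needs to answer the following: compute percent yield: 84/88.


% yield = actual/theoretical × 100
= 84/88 × 100
= 95.45%

95.45%


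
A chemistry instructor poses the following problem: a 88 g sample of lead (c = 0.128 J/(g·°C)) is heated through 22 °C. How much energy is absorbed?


q = mcΔT = 88 × 0.128 × 22
= 247.81 J

247.81 J


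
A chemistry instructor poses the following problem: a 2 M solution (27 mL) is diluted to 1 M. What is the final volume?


C1V1 = C2V2
2 × 27 = 1 × V2
V2 = 54/1 = 54.0 mL

54.0 mL


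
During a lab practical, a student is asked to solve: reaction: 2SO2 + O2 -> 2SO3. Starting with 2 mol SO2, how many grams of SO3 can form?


Mole ratio SO3:SO2 = 2:2
n(SO3) = 2 × 2/2 = 2.000 mol
mass = 2.000 × 80.07 = 160.14 g

160.14 g


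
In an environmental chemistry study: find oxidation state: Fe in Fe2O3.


2x + 3(-2) = 0, so x = +3
Oxidation number: +3

+3


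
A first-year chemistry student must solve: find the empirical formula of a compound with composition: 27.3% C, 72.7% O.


Assume 100 g sample. Moles of each element:
  C: 27.3/12.01 = 2.273 mol
  O: 72.7/16.0 = 4.544 mol
Divide by smallest (2.273):
  C: 2.273/2.273 = 1.0
  O: 4.544/2.273 = 2.0
Empirical formula: CO2

CO2


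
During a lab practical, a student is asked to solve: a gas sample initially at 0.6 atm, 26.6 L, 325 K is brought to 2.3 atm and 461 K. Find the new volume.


P1V1/T1 = P2V2/T2
V2 = P1V1T2/(T1P2)
= 0.6×26.6×461/(325×2.3)
= 9.843 L

9.843 L


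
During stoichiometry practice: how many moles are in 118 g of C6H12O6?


M(C6H12O6) = 180.16 g/mol
n = mass/M = 118/180.16 = 0.655 mol

0.655 mol


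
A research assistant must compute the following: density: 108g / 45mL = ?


ρ = mass/volume
= 108/45
= 2.4 g/mL

2.4 g/mL


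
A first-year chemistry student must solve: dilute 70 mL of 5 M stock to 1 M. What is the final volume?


C1V1 = C2V2
5 × 70 = 1 × V2
V2 = 350/1 = 350.0 mL

350.0 mL


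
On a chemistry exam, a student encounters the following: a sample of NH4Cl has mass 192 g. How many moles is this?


M(NH4Cl) = 53.49 g/mol
n = mass/M = 192/53.49 = 3.5895 mol

3.5895 mol


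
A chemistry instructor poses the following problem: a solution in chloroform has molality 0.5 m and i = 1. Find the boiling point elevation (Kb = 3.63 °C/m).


ΔTb = Kb × m × i
= 3.63 × 0.5 × 1
= 1.815 °C

1.815 °C


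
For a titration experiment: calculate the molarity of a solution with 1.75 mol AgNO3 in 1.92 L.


M = n/V = 1.75/1.92 = 0.911 mol/L

0.911 M


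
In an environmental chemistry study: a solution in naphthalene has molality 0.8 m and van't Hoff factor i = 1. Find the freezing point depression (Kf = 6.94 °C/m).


ΔTf = Kf × m × i
= 6.94 × 0.8 × 1
= 5.552 °C

5.552 °C


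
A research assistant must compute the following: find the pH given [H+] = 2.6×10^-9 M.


pH = -log10([H+]) = -log10(2.6×10^-9)
= 9 - log10(2.6)
= 9 - 0.41
= 8.59

8.59


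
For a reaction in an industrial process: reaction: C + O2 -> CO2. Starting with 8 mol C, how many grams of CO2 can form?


Mole ratio CO2:C = 1:1
n(CO2) = 8 × 1/1 = 8.000 mol
mass = 8.000 × 44.01 = 352.08 g

352.08 g


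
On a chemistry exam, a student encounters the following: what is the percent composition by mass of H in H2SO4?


M(H2SO4) = 2×1.008 + 1×32.07 + 4×16.0 = 98.086 g/mol
Mass of H = 2 × 1.008 = 2.016 g/mol
% H = 2.016/98.086 × 100 = 2.06%

2.06%


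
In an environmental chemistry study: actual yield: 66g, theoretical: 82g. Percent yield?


% yield = actual/theoretical × 100
= 66/82 × 100
= 80.49%

80.49%


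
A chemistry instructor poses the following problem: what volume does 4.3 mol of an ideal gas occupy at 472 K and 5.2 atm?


PV = nRT  (R = 0.08206 L·atm/(mol·K))
V = nRT/P = 4.3×0.08206×472/5.2
= 32.029 L

32.029 L


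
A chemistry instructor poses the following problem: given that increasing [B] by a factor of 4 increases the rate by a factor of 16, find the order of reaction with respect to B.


rate ∝ [B]^n
4^n = 16 → n = 2
Order in B: 2

2


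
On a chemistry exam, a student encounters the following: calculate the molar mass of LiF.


M(LiF) = 1×6.94 + 1×19.0
= 6.94 + 19.0
= 25.94 g/mol

25.94 g/mol


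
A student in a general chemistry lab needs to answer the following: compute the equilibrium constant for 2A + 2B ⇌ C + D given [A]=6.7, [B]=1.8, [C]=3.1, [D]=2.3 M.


Kc = [C][D]/([A]^2[B]^2)
= (3.1^1 × 2.3^1)/(6.7^2 × 1.8^2)
= 7.13/145.4436
= 0.04902

0.04902


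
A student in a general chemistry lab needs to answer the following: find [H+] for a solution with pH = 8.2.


[H+] = 10^(-pH) = 10^(-8.2)
= 6.31×10^-9 M

6.31×10^-9 M


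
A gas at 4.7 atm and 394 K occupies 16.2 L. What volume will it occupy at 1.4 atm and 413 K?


P1V1/T1 = P2V2/T2
V2 = P1V1T2/(T1P2)
= 4.7×16.2×413/(394×1.4)
= 57.008 L

57.008 L


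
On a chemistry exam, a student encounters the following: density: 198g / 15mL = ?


ρ = mass/volume
= 198/15
= 13.2 g/mL

13.2 g/mL


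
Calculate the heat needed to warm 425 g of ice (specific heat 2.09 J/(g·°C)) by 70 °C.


q = mcΔT = 425 × 2.09 × 70
= 62177.50 J

62177.50 J


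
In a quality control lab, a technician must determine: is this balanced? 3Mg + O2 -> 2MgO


Equation: 3Mg + O2 -> 2MgO
Check atoms: Mg: 3≠2, O: 2=2
Not balanced

No, not balanced


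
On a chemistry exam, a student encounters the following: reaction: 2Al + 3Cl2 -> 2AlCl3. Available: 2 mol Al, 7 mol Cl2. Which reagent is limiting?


Mole ratio available / coefficient:
  Al: 2/2 = 1.000
  Cl2: 7/3 = 2.333
Smaller ratio is limiting.

Al


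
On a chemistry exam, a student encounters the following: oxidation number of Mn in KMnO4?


(+1) + x + 4(-2) = 0, so x = +7
Oxidation number: +7

+7


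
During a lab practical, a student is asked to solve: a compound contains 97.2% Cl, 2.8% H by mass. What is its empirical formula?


Assume 100 g sample. Moles of each element:
  Cl: 97.2/35.45 = 2.742 mol
  H: 2.8/1.008 = 2.778 mol
Divide by smallest (2.742):
  Cl: 2.742/2.742 = 1.0
  H: 2.778/2.742 = 1.01
Empirical formula: HCl

HCl


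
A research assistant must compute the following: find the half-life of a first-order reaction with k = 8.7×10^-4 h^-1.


t½ = ln2/k = 0.693147/(8.7×10^-4 h^-1)
= 796.7 h

796.7 h


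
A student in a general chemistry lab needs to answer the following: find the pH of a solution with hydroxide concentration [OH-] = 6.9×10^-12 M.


pOH = -log10([OH-]) = -log10(6.9×10^-12)
= 12 - log10(6.9) = 11.16
pH = 14 - pOH = 14 - 11.16 = 2.84

2.84


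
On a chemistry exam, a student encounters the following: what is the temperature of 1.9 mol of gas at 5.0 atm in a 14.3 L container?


PV = nRT  (R = 0.08206 L·atm/(mol·K))
T = PV/(nR) = 5.0×14.3/(1.9×0.08206)
= 71.50/0.155914
= 458.59 K

458.59 K


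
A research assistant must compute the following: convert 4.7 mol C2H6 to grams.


M(C2H6) = 30.07 g/mol
mass = n × M = 4.7 × 30.07 = 141.33 g

141.33 g


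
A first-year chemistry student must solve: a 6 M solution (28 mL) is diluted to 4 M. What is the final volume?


C1V1 = C2V2
6 × 28 = 4 × V2
V2 = 168/4 = 42.0 mL

42.0 mL


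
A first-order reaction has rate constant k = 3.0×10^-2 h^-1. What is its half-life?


t½ = ln2/k = 0.693147/(3.0×10^-2 h^-1)
= 23.10 h

23.10 h


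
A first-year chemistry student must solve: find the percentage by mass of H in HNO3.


M(HNO3) = 1×1.008 + 1×14.01 + 3×16.0 = 63.018 g/mol
Mass of H = 1 × 1.008 = 1.008 g/mol
% H = 1.008/63.018 × 100 = 1.60%

1.60%


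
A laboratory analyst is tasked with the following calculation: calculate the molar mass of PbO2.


M(PbO2) = 1×207.2 + 2×16.0
= 207.2 + 32.0
= 239.2 g/mol

239.2 g/mol


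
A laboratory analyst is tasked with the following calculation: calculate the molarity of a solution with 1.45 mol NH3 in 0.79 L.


M = n/V = 1.45/0.79 = 1.835 mol/L

1.835 M


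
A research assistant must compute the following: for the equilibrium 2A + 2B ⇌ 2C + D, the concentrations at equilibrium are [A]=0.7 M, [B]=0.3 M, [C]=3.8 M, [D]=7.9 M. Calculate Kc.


Kc = [C]^2[D]/([A]^2[B]^2)
= (3.8^2 × 7.9^1)/(0.7^2 × 0.3^2)
= 114.076/0.0441
= 2587

2587


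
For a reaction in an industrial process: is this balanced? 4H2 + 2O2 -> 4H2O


Equation: 4H2 + 2O2 -> 4H2O
Check atoms: H: 8=8, O: 4=4
Balanced

Yes, balanced


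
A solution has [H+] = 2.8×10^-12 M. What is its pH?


pH = -log10([H+]) = -log10(2.8×10^-12)
= 12 - log10(2.8)
= 12 - 0.45
= 11.55

11.55


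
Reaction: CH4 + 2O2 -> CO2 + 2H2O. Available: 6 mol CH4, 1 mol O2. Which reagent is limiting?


Mole ratio available / coefficient:
  CH4: 6/1 = 6.000
  O2: 1/2 = 0.500
Smaller ratio is limiting.

O2


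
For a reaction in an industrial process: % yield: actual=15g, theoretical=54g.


% yield = actual/theoretical × 100
= 15/54 × 100
= 27.78%

27.78%


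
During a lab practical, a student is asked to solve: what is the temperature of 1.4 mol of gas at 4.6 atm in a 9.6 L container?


PV = nRT  (R = 0.08206 L·atm/(mol·K))
T = PV/(nR) = 4.6×9.6/(1.4×0.08206)
= 44.16/0.114884
= 384.39 K

384.39 K


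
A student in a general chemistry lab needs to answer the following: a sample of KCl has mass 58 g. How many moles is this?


M(KCl) = 74.55 g/mol
n = mass/M = 58/74.55 = 0.778 mol

0.778 mol


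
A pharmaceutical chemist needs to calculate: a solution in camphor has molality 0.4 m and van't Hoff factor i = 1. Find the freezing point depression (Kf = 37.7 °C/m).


ΔTf = Kf × m × i
= 37.7 × 0.4 × 1
= 15.08 °C

15.08 °C


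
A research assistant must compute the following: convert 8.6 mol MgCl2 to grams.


M(MgCl2) = 95.21 g/mol
mass = n × M = 8.6 × 95.21 = 818.81 g

818.81 g


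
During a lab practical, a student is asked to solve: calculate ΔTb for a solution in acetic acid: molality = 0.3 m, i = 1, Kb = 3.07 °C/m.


ΔTb = Kb × m × i
= 3.07 × 0.3 × 1
= 0.921 °C

0.921 °C


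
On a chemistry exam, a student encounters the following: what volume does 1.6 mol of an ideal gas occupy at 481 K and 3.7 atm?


PV = nRT  (R = 0.08206 L·atm/(mol·K))
V = nRT/P = 1.6×0.08206×481/3.7
= 17.068 L

17.068 L


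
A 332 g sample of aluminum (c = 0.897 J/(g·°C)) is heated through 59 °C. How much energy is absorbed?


q = mcΔT = 332 × 0.897 × 59
= 17570.44 J

17570.44 J


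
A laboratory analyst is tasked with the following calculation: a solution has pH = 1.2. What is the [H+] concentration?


[H+] = 10^(-pH) = 10^(-1.2)
= 6.31×10^-2 M

6.31×10^-2 M


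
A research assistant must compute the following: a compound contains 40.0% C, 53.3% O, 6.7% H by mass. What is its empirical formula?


Assume 100 g sample. Moles of each element:
  C: 40.0/12.01 = 3.331 mol
  O: 53.3/16.0 = 3.331 mol
  H: 6.7/1.008 = 6.647 mol
Divide by smallest (3.331):
  C: 3.331/3.331 = 1.0
  O: 3.331/3.331 = 1.0
  H: 6.647/3.331 = 2.0
Empirical formula: CH2O

CH2O


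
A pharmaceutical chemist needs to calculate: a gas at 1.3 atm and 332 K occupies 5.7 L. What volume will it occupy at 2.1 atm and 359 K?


P1V1/T1 = P2V2/T2
V2 = P1V1T2/(T1P2)
= 1.3×5.7×359/(332×2.1)
= 3.816 L

3.816 L


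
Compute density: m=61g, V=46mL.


ρ = mass/volume
= 61/46
= 1.326 g/mL

1.326 g/mL


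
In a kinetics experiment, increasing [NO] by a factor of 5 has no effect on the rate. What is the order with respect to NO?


rate ∝ [NO]^n
rate ∝ [NO]^0
Order in NO: 0

0


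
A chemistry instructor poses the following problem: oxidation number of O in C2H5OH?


O is usually -2
Oxidation number: -2

-2


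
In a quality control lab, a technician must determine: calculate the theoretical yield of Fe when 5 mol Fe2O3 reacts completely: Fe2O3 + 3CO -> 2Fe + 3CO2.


Mole ratio Fe:Fe2O3 = 2:1
n(Fe) = 5 × 2/1 = 10.000 mol
mass = 10.000 × 55.85 = 558.5 g

558.5 g


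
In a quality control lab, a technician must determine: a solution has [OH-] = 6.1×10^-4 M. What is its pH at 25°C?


pOH = -log10([OH-]) = -log10(6.1×10^-4)
= 4 - log10(6.1) = 3.21
pH = 14 - pOH = 14 - 3.21 = 10.79

10.79


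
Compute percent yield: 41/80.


% yield = actual/theoretical × 100
= 41/80 × 100
= 51.25%

51.25%


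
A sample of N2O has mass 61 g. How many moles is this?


M(N2O) = 44.02 g/mol
n = mass/M = 61/44.02 = 1.3857 mol

1.3857 mol


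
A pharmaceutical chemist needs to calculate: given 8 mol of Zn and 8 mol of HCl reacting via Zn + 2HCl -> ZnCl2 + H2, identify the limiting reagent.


Mole ratio available / coefficient:
  Zn: 8/1 = 8.000
  HCl: 8/2 = 4.000
Smaller ratio is limiting.

HCl


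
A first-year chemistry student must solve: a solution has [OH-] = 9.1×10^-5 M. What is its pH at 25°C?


pOH = -log10([OH-]) = -log10(9.1×10^-5)
= 5 - log10(9.1) = 4.04
pH = 14 - pOH = 14 - 4.04 = 9.96

9.96


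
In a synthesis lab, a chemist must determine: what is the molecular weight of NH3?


M(NH3) = 1×14.01 + 3×1.008
= 14.01 + 3.02
= 17.03 g/mol

17.03 g/mol


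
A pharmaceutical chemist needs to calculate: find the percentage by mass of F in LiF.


M(LiF) = 1×6.94 + 1×19.0 = 25.94 g/mol
Mass of F = 1 × 19.0 = 19.00 g/mol
% F = 19.00/25.94 × 100 = 73.25%

73.25%


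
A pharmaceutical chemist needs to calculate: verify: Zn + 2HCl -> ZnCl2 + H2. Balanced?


Equation: Zn + 2HCl -> ZnCl2 + H2
Check atoms: Cl: 2=2, H: 2=2, Zn: 1=1
Balanced

Yes, balanced


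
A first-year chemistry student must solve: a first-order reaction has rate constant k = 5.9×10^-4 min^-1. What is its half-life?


t½ = ln2/k = 0.693147/(5.9×10^-4 min^-1)
= 1175 min

1175 min


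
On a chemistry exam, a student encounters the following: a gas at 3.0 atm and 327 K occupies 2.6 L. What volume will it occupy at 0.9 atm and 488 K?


P1V1/T1 = P2V2/T2
V2 = P1V1T2/(T1P2)
= 3.0×2.6×488/(327×0.9)
= 12.934 L

12.934 L


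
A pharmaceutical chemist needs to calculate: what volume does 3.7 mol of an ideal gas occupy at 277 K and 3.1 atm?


PV = nRT  (R = 0.08206 L·atm/(mol·K))
V = nRT/P = 3.7×0.08206×277/3.1
= 27.13 L

27.13 L


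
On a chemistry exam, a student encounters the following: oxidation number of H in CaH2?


H with a metal (hydride): -1
Oxidation number: -1

-1


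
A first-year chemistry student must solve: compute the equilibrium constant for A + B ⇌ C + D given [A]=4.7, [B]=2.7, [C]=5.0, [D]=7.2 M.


Kc = [C][D]/([A][B])
= (5.0^1 × 7.2^1)/(4.7^1 × 2.7^1)
= 36/12.69
= 2.837

2.837


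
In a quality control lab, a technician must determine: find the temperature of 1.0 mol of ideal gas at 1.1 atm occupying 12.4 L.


PV = nRT  (R = 0.08206 L·atm/(mol·K))
T = PV/(nR) = 1.1×12.4/(1.0×0.08206)
= 13.64/0.082060
= 166.22 K

166.22 K


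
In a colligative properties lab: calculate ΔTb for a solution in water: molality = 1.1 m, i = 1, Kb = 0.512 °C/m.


ΔTb = Kb × m × i
= 0.512 × 1.1 × 1
= 0.5632 °C

0.5632 °C


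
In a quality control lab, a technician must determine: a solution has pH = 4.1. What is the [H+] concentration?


[H+] = 10^(-pH) = 10^(-4.1)
= 7.94×10^-5 M

7.94×10^-5 M


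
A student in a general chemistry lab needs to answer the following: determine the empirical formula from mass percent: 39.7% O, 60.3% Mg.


Assume 100 g sample. Moles of each element:
  O: 39.7/16.0 = 2.481 mol
  Mg: 60.3/24.31 = 2.48 mol
Divide by smallest (2.48):
  O: 2.481/2.48 = 1.0
  Mg: 2.48/2.48 = 1.0
Empirical formula: MgO

MgO


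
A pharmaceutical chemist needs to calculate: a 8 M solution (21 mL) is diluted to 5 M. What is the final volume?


C1V1 = C2V2
8 × 21 = 5 × V2
V2 = 168/5 = 33.6 mL

33.6 mL


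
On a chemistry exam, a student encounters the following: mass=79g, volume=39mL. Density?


ρ = mass/volume
= 79/39
= 2.026 g/mL

2.026 g/mL


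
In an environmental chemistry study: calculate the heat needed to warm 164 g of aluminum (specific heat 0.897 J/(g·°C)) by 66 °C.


q = mcΔT = 164 × 0.897 × 66
= 9709.13 J

9709.13 J


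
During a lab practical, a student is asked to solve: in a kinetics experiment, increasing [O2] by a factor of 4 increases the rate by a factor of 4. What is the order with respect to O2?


rate ∝ [O2]^n
4^n = 4 → n = 1
Order in O2: 1

1


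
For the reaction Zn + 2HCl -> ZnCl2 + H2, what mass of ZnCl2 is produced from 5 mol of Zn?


Mole ratio ZnCl2:Zn = 1:1
n(ZnCl2) = 5 × 1/1 = 5.000 mol
mass = 5.000 × 136.28 = 681.4 g

681.4 g


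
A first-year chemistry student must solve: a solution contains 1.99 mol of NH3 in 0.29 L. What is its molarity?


M = n/V = 1.99/0.29 = 6.862 mol/L

6.862 M


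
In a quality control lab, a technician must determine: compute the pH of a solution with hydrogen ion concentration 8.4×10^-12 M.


pH = -log10([H+]) = -log10(8.4×10^-12)
= 12 - log10(8.4)
= 12 - 0.92
= 11.08

11.08


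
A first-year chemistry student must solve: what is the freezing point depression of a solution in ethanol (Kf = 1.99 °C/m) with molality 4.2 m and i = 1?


ΔTf = Kf × m × i
= 1.99 × 4.2 × 1
= 8.358 °C

8.358 °C


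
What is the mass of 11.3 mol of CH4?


M(CH4) = 16.04 g/mol
mass = n × M = 11.3 × 16.04 = 181.25 g

181.25 g


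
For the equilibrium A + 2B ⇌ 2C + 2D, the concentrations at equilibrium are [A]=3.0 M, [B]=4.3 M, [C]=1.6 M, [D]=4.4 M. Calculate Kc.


Kc = [C]^2[D]^2/([A][B]^2)
= (1.6^2 × 4.4^2)/(3.0^1 × 4.3^2)
= 49.5616/55.47
= 0.8935

0.8935


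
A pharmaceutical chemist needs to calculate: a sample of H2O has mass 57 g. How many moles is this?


M(H2O) = 18.02 g/mol
n = mass/M = 57/18.02 = 3.1632 mol

3.1632 mol


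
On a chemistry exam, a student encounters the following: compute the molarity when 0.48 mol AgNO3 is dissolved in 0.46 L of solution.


M = n/V = 0.48/0.46 = 1.043 mol/L

1.043 M


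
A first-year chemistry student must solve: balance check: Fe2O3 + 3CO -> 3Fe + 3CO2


Equation: Fe2O3 + 3CO -> 3Fe + 3CO2
Check atoms: C: 3=3, Fe: 2≠3, O: 6=6
Not balanced

No, not balanced


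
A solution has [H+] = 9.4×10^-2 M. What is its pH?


pH = -log10([H+]) = -log10(9.4×10^-2)
= 2 - log10(9.4)
= 2 - 0.97
= 1.03

1.03


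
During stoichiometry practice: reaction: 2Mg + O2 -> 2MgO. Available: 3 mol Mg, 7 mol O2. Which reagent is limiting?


Mole ratio available / coefficient:
  Mg: 3/2 = 1.500
  O2: 7/1 = 7.000
Smaller ratio is limiting.

Mg


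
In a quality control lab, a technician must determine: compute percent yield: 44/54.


% yield = actual/theoretical × 100
= 44/54 × 100
= 81.48%

81.48%


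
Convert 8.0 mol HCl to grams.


M(HCl) = 36.46 g/mol
mass = n × M = 8.0 × 36.46 = 291.68 g

291.68 g


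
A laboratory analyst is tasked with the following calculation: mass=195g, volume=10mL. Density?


ρ = mass/volume
= 195/10
= 19.5 g/mL

19.5 g/mL


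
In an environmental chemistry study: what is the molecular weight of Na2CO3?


M(Na2CO3) = 2×22.99 + 1×12.01 + 3×16.0
= 45.98 + 12.01 + 48.0
= 105.99 g/mol

105.99 g/mol


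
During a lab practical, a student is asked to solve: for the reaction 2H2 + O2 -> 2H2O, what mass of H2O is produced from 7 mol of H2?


Mole ratio H2O:H2 = 2:2
n(H2O) = 7 × 2/2 = 7.000 mol
mass = 7.000 × 18.02 = 126.14 g

126.14 g


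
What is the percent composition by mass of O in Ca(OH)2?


M(Ca(OH)2) = 1×40.08 + 2×16.0 + 2×1.008 = 74.096 g/mol
Mass of O = 2 × 16.0 = 32.00 g/mol
% O = 32.00/74.096 × 100 = 43.19%

43.19%


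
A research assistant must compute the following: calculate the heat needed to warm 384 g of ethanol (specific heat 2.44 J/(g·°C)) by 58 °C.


q = mcΔT = 384 × 2.44 × 58
= 54343.68 J

54343.68 J


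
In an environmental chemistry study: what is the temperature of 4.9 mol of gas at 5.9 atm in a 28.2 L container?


PV = nRT  (R = 0.08206 L·atm/(mol·K))
T = PV/(nR) = 5.9×28.2/(4.9×0.08206)
= 166.38/0.402094
= 413.78 K

413.78 K


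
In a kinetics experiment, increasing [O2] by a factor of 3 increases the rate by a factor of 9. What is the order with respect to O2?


rate ∝ [O2]^n
3^n = 9 → n = 2
Order in O2: 2

2


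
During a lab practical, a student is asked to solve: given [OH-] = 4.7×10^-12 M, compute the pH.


pOH = -log10([OH-]) = -log10(4.7×10^-12)
= 12 - log10(4.7) = 11.33
pH = 14 - pOH = 14 - 11.33 = 2.67

2.67


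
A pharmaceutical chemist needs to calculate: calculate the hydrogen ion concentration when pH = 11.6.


[H+] = 10^(-pH) = 10^(-11.6)
= 2.51×10^-12 M

2.51×10^-12 M


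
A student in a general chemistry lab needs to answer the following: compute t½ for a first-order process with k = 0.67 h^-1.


t½ = ln2/k = 0.693147/(0.67 h^-1)
= 1.035 h

1.035 h


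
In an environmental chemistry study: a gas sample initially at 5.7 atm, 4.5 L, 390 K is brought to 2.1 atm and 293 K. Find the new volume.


P1V1/T1 = P2V2/T2
V2 = P1V1T2/(T1P2)
= 5.7×4.5×293/(390×2.1)
= 9.176 L

9.176 L


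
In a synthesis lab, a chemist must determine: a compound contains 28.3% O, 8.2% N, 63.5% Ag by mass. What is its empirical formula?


Assume 100 g sample. Moles of each element:
  O: 28.3/16.0 = 1.769 mol
  N: 8.2/14.01 = 0.585 mol
  Ag: 63.5/107.87 = 0.589 mol
Divide by smallest (0.585):
  O: 1.769/0.585 = 3.02
  N: 0.585/0.585 = 1.0
  Ag: 0.589/0.585 = 1.01
Empirical formula: AgNO3

AgNO3


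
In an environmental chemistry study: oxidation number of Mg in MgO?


Group 2 metal: +2
Oxidation number: +2

+2


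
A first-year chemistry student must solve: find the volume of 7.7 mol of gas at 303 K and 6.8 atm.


PV = nRT  (R = 0.08206 L·atm/(mol·K))
V = nRT/P = 7.7×0.08206×303/6.8
= 28.155 L

28.155 L


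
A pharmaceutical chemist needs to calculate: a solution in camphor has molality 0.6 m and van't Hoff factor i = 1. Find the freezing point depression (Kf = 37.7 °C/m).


ΔTf = Kf × m × i
= 37.7 × 0.6 × 1
= 22.62 °C

22.62 °C


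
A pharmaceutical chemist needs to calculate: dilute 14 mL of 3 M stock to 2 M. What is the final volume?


C1V1 = C2V2
3 × 14 = 2 × V2
V2 = 42/2 = 21.0 mL

21.0 mL


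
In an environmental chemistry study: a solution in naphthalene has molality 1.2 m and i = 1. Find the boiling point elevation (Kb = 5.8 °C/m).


ΔTb = Kb × m × i
= 5.8 × 1.2 × 1
= 6.96 °C

6.96 °C


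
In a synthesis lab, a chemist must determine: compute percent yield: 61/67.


% yield = actual/theoretical × 100
= 61/67 × 100
= 91.04%

91.04%


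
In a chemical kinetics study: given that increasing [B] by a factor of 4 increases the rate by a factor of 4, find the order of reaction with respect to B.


rate ∝ [B]^n
4^n = 4 → n = 1
Order in B: 1

1


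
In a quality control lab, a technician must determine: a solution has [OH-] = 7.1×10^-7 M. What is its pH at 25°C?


pOH = -log10([OH-]) = -log10(7.1×10^-7)
= 7 - log10(7.1) = 6.15
pH = 14 - pOH = 14 - 6.15 = 7.85

7.85


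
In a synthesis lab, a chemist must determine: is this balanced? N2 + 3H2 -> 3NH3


Equation: N2 + 3H2 -> 3NH3
Check atoms: H: 6≠9, N: 2≠3
Not balanced

No, not balanced


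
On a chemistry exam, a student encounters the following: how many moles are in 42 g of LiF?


M(LiF) = 25.94 g/mol
n = mass/M = 42/25.94 = 1.6191 mol

1.6191 mol


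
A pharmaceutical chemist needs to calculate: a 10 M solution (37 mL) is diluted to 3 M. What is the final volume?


C1V1 = C2V2
10 × 37 = 3 × V2
V2 = 370/3 = 123.33 mL

123.33 mL


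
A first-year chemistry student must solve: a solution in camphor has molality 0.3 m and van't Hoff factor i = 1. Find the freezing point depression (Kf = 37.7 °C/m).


ΔTf = Kf × m × i
= 37.7 × 0.3 × 1
= 11.31 °C

11.31 °C


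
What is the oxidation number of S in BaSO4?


(+2) + x + 4(-2) = 0, so x = +6
Oxidation number: +6

+6


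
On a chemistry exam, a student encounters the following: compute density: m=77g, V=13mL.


ρ = mass/volume
= 77/13
= 5.923 g/mL

5.923 g/mL


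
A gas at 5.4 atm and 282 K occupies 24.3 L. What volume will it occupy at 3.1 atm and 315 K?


P1V1/T1 = P2V2/T2
V2 = P1V1T2/(T1P2)
= 5.4×24.3×315/(282×3.1)
= 47.282 L

47.282 L


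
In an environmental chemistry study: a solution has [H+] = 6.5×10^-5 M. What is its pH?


pH = -log10([H+]) = -log10(6.5×10^-5)
= 5 - log10(6.5)
= 5 - 0.81
= 4.19

4.19


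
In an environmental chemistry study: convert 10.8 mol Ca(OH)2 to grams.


M(Ca(OH)2) = 74.1 g/mol
mass = n × M = 10.8 × 74.1 = 800.28 g

800.28 g


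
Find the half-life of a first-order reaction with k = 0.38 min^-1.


t½ = ln2/k = 0.693147/(0.38 min^-1)
= 1.824 min

1.824 min


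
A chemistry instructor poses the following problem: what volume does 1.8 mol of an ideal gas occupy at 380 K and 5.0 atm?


PV = nRT  (R = 0.08206 L·atm/(mol·K))
V = nRT/P = 1.8×0.08206×380/5.0
= 11.226 L

11.226 L


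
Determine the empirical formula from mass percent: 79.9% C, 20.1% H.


Assume 100 g sample. Moles of each element:
  C: 79.9/12.01 = 6.653 mol
  H: 20.1/1.008 = 19.94 mol
Divide by smallest (6.653):
  C: 6.653/6.653 = 1.0
  H: 19.94/6.653 = 3.0
Empirical formula: CH3

CH3


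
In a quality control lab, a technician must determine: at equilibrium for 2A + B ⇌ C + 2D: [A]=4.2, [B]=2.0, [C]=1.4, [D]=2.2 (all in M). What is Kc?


Kc = [C][D]^2/([A]^2[B])
= (1.4^1 × 2.2^2)/(4.2^2 × 2.0^1)
= 6.776/35.28
= 0.1921

0.1921


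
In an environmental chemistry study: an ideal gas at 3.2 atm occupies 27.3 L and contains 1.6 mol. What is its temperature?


PV = nRT  (R = 0.08206 L·atm/(mol·K))
T = PV/(nR) = 3.2×27.3/(1.6×0.08206)
= 87.36/0.131296
= 665.37 K

665.37 K


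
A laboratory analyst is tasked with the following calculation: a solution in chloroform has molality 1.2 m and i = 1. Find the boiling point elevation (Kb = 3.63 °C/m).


ΔTb = Kb × m × i
= 3.63 × 1.2 × 1
= 4.356 °C

4.356 °C


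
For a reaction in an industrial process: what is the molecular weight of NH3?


M(NH3) = 1×14.01 + 3×1.008
= 14.01 + 3.02
= 17.03 g/mol

17.03 g/mol


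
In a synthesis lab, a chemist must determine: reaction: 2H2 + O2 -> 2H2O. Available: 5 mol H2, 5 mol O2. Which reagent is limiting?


Mole ratio available / coefficient:
  H2: 5/2 = 2.500
  O2: 5/1 = 5.000
Smaller ratio is limiting.

H2


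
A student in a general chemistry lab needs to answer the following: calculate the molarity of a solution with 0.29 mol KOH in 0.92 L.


M = n/V = 0.29/0.92 = 0.315 mol/L

0.315 M


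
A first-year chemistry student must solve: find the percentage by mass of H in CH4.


M(CH4) = 1×12.01 + 4×1.008 = 16.042 g/mol
Mass of H = 4 × 1.008 = 4.032 g/mol
% H = 4.032/16.042 × 100 = 25.13%

25.13%


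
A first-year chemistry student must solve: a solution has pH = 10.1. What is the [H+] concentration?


[H+] = 10^(-pH) = 10^(-10.1)
= 7.94×10^-11 M

7.94×10^-11 M


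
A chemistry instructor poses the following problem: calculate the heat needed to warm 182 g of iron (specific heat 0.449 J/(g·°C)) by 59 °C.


q = mcΔT = 182 × 0.449 × 59
= 4821.36 J

4821.36 J


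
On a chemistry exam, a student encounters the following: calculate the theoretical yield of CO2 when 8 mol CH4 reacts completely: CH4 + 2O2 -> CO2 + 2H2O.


Mole ratio CO2:CH4 = 1:1
n(CO2) = 8 × 1/1 = 8.000 mol
mass = 8.000 × 44.01 = 352.08 g

352.08 g


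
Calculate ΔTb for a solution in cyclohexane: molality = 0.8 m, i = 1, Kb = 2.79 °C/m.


ΔTb = Kb × m × i
= 2.79 × 0.8 × 1
= 2.232 °C

2.232 °C


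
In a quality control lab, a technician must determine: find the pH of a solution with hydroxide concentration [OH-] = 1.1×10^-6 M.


pOH = -log10([OH-]) = -log10(1.1×10^-6)
= 6 - log10(1.1) = 5.96
pH = 14 - pOH = 14 - 5.96 = 8.04

8.04


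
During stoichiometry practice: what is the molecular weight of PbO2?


M(PbO2) = 1×207.2 + 2×16.0
= 207.2 + 32.0
= 239.2 g/mol

239.2 g/mol


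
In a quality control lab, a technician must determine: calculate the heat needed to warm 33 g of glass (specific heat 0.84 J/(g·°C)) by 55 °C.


q = mcΔT = 33 × 0.84 × 55
= 1524.60 J

1524.60 J


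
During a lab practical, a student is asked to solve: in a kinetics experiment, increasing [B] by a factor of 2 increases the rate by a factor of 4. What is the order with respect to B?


rate ∝ [B]^n
2^n = 4 → n = 2
Order in B: 2

2


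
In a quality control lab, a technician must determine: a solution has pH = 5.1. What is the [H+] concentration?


[H+] = 10^(-pH) = 10^(-5.1)
= 7.94×10^-6 M

7.94×10^-6 M


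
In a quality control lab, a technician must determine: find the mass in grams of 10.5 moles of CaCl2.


M(CaCl2) = 110.98 g/mol
mass = n × M = 10.5 × 110.98 = 1165.29 g

1165.29 g


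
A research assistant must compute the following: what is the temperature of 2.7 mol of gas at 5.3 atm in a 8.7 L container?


PV = nRT  (R = 0.08206 L·atm/(mol·K))
T = PV/(nR) = 5.3×8.7/(2.7×0.08206)
= 46.11/0.221562
= 208.11 K

208.11 K


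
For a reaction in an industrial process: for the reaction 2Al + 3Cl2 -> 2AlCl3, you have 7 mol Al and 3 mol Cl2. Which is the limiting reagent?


Mole ratio available / coefficient:
  Al: 7/2 = 3.500
  Cl2: 3/3 = 1.000
Smaller ratio is limiting.

Cl2


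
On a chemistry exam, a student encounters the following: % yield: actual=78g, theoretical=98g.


% yield = actual/theoretical × 100
= 78/98 × 100
= 79.59%

79.59%


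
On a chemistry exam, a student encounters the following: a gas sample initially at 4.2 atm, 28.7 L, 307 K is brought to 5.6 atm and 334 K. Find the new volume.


P1V1/T1 = P2V2/T2
V2 = P1V1T2/(T1P2)
= 4.2×28.7×334/(307×5.6)
= 23.418 L

23.418 L


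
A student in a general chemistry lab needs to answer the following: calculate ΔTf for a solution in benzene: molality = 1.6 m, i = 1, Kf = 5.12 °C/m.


ΔTf = Kf × m × i
= 5.12 × 1.6 × 1
= 8.192 °C

8.192 °C


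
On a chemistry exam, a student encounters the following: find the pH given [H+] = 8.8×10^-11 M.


pH = -log10([H+]) = -log10(8.8×10^-11)
= 11 - log10(8.8)
= 11 - 0.94
= 10.06

10.06


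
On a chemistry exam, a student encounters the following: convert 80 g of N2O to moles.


M(N2O) = 44.02 g/mol
n = mass/M = 80/44.02 = 1.8174 mol

1.8174 mol


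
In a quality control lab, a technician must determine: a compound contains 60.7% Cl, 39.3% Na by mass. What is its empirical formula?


Assume 100 g sample. Moles of each element:
  Cl: 60.7/35.45 = 1.712 mol
  Na: 39.3/22.99 = 1.709 mol
Divide by smallest (1.709):
  Cl: 1.712/1.709 = 1.0
  Na: 1.709/1.709 = 1.0
Empirical formula: NaCl

NaCl


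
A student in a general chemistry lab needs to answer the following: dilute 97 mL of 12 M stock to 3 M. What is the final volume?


C1V1 = C2V2
12 × 97 = 3 × V2
V2 = 1164/3 = 388.0 mL

388.0 mL


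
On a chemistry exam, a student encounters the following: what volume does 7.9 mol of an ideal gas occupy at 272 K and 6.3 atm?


PV = nRT  (R = 0.08206 L·atm/(mol·K))
V = nRT/P = 7.9×0.08206×272/6.3
= 27.989 L

27.989 L


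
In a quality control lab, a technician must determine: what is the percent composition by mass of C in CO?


M(CO) = 1×12.01 + 1×16.0 = 28.01 g/mol
Mass of C = 1 × 12.01 = 12.01 g/mol
% C = 12.01/28.01 × 100 = 42.88%

42.88%


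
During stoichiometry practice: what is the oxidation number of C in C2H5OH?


2x + 6(+1) + (-2) = 0, so x = -2
Oxidation number: -2

-2


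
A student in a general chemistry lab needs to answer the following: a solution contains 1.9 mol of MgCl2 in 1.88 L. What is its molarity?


M = n/V = 1.9/1.88 = 1.011 mol/L

1.011 M


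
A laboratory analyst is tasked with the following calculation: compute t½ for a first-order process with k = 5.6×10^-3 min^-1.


t½ = ln2/k = 0.693147/(5.6×10^-3 min^-1)
= 123.8 min

123.8 min


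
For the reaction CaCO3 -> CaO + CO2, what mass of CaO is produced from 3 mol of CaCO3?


Mole ratio CaO:CaCO3 = 1:1
n(CaO) = 3 × 1/1 = 3.000 mol
mass = 3.000 × 56.08 = 168.24 g

168.24 g


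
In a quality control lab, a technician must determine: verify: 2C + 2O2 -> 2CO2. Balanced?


Equation: 2C + 2O2 -> 2CO2
Check atoms: C: 2=2, O: 4=4
Balanced

Yes, balanced


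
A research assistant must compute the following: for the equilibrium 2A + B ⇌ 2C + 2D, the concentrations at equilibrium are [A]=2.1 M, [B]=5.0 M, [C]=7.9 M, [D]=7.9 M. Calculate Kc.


Kc = [C]^2[D]^2/([A]^2[B])
= (7.9^2 × 7.9^2)/(2.1^2 × 5.0^1)
= 3895.0081/22.05
= 176.6

176.6


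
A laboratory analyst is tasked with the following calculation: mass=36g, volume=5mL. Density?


ρ = mass/volume
= 36/5
= 7.2 g/mL

7.2 g/mL


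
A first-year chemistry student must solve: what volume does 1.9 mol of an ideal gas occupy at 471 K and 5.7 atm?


PV = nRT  (R = 0.08206 L·atm/(mol·K))
V = nRT/P = 1.9×0.08206×471/5.7
= 12.883 L

12.883 L


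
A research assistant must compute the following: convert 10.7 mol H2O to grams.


M(H2O) = 18.02 g/mol
mass = n × M = 10.7 × 18.02 = 192.81 g

192.81 g


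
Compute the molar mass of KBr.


M(KBr) = 1×39.1 + 1×79.9
= 39.1 + 79.9
= 119.0 g/mol

119.0 g/mol


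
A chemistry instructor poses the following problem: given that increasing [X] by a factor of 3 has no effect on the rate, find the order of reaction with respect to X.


rate ∝ [X]^n
rate ∝ [X]^0
Order in X: 0

0


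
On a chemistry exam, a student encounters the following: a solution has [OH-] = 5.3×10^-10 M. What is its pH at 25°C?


pOH = -log10([OH-]) = -log10(5.3×10^-10)
= 10 - log10(5.3) = 9.28
pH = 14 - pOH = 14 - 9.28 = 4.72

4.72


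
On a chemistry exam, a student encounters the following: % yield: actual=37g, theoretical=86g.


% yield = actual/theoretical × 100
= 37/86 × 100
= 43.02%

43.02%


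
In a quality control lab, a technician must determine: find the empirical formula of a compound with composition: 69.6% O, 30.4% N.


Assume 100 g sample. Moles of each element:
  O: 69.6/16.0 = 4.35 mol
  N: 30.4/14.01 = 2.17 mol
Divide by smallest (2.17):
  O: 4.35/2.17 = 2.0
  N: 2.17/2.17 = 1.0
Empirical formula: NO2

NO2


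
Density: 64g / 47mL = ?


ρ = mass/volume
= 64/47
= 1.362 g/mL

1.362 g/mL


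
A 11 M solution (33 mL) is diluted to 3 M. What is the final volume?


C1V1 = C2V2
11 × 33 = 3 × V2
V2 = 363/3 = 121.0 mL

121.0 mL


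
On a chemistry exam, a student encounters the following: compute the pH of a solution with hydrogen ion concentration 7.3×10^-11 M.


pH = -log10([H+]) = -log10(7.3×10^-11)
= 11 - log10(7.3)
= 11 - 0.86
= 10.14

10.14


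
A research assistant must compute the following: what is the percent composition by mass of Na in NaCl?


M(NaCl) = 1×22.99 + 1×35.45 = 58.44 g/mol
Mass of Na = 1 × 22.99 = 22.99 g/mol
% Na = 22.99/58.44 × 100 = 39.34%

39.34%


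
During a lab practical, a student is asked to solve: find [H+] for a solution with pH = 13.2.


[H+] = 10^(-pH) = 10^(-13.2)
= 6.31×10^-14 M

6.31×10^-14 M


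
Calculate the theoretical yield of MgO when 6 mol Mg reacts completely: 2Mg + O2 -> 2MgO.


Mole ratio MgO:Mg = 2:2
n(MgO) = 6 × 2/2 = 6.000 mol
mass = 6.000 × 40.31 = 241.86 g

241.86 g


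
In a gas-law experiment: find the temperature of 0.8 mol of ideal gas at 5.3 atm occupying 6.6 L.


PV = nRT  (R = 0.08206 L·atm/(mol·K))
T = PV/(nR) = 5.3×6.6/(0.8×0.08206)
= 34.98/0.065648
= 532.84 K

532.84 K


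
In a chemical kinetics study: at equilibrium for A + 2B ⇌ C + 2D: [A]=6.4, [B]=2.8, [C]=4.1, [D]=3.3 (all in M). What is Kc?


Kc = [C][D]^2/([A][B]^2)
= (4.1^1 × 3.3^2)/(6.4^1 × 2.8^2)
= 44.649/50.176
= 0.8898

0.8898


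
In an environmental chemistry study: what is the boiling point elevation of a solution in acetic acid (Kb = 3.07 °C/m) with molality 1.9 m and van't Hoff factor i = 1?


ΔTb = Kb × m × i
= 3.07 × 1.9 × 1
= 5.833 °C

5.833 °C


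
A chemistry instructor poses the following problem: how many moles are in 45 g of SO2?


M(SO2) = 64.07 g/mol
n = mass/M = 45/64.07 = 0.7024 mol

0.7024 mol


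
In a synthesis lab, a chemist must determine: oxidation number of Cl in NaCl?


halide: -1
Oxidation number: -1

-1
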